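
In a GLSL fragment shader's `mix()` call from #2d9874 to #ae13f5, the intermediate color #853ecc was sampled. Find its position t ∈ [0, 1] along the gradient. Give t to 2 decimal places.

Invert the lerp on the G channel (largest span, 133): t = (62 − 152) / (19 − 152) = -90/-133 = 0.67669.
Check on R: (133 − 45)/(174 − 45) = 0.6822 ✓

0.68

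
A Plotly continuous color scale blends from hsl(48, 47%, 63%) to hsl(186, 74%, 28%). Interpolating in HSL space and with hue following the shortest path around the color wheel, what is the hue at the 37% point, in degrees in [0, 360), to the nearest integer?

Hue arc: Δh = 186 − 48 = 138° (|Δh| ≤ 180, already the shorter path).
H = 48 + 0.37 × (138) = 99.06 → 99°

99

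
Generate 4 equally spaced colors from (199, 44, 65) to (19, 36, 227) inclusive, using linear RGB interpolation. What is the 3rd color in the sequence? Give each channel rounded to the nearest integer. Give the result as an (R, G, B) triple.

(79, 39, 173)

With 4 swatches and endpoints inclusive, swatch 3 sits at t = (3 − 1)/(4 − 1) = 2/3 ≈ 0.6667.
R = 199 + 0.6667 × (19 − 199) = 78.994 → 79
G = 44 + 0.6667 × (36 − 44) = 38.666 → 39
B = 65 + 0.6667 × (227 − 65) = 173.005 → 173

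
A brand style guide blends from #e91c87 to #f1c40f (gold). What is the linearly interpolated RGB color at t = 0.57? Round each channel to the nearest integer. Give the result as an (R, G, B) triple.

(238, 124, 67)

#e91c87 → (233, 28, 135); #f1c40f → (241, 196, 15).
R = 233 + 0.57 × (241 − 233) = 233 + 0.57 × 8 = 237.56 → 238
G = 28 + 0.57 × (196 − 28) = 28 + 0.57 × 168 = 123.76 → 124
B = 135 + 0.57 × (15 − 135) = 135 + 0.57 × -120 = 66.6 → 67
So the blended color is (238, 124, 67), about #ee7c43.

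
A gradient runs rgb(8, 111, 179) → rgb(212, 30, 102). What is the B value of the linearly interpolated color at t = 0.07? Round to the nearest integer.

174

B = 179 + 0.07 × (102 − 179) = 173.61 → 174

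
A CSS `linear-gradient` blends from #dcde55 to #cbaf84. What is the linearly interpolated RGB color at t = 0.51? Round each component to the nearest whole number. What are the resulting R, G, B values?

#dcde55 → (220, 222, 85); #cbaf84 → (203, 175, 132).
R = 220 + 0.51 × (203 − 220) = 220 + 0.51 × -17 = 211.33 → 211
G = 222 + 0.51 × (175 − 222) = 222 + 0.51 × -47 = 198.03 → 198
B = 85 + 0.51 × (132 − 85) = 85 + 0.51 × 47 = 108.97 → 109
So the blended color is (211, 198, 109), about #d3c66d.

(211, 198, 109)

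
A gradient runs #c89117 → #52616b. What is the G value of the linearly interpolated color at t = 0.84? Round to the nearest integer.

105

G₁ = 145 (from #c89117), G₂ = 97 (from #52616b).
G = 145 + 0.84 × (97 − 145) = 104.68 → 105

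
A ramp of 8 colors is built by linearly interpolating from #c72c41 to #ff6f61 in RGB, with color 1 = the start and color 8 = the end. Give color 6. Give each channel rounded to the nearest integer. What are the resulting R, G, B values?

(239, 92, 88)

With 8 swatches and endpoints inclusive, swatch 6 sits at t = (6 − 1)/(8 − 1) = 5/7 ≈ 0.7143.
#c72c41 → (199, 44, 65); #ff6f61 → (255, 111, 97).
R = 199 + 0.7143 × (255 − 199) = 239.001 → 239
G = 44 + 0.7143 × (111 − 44) = 91.858 → 92
B = 65 + 0.7143 × (97 − 65) = 87.858 → 88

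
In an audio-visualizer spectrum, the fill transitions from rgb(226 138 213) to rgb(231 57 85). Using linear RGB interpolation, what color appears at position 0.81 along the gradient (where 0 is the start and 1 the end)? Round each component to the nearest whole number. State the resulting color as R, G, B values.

R = 226 + 0.81 × (231 − 226) = 226 + 0.81 × 5 = 230.05 → 230
G = 138 + 0.81 × (57 − 138) = 138 + 0.81 × -81 = 72.39 → 72
B = 213 + 0.81 × (85 − 213) = 213 + 0.81 × -128 = 109.32 → 109

(230, 72, 109)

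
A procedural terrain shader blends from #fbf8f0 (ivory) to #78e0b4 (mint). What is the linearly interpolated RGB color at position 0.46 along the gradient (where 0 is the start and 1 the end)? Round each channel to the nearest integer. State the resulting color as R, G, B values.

(191, 237, 212)

#fbf8f0 → (251, 248, 240); #78e0b4 → (120, 224, 180).
R = 251 + 0.46 × (120 − 251) = 251 + 0.46 × -131 = 190.74 → 191
G = 248 + 0.46 × (224 − 248) = 248 + 0.46 × -24 = 236.96 → 237
B = 240 + 0.46 × (180 − 240) = 240 + 0.46 × -60 = 212.4 → 212
So the blended color is (191, 237, 212), about #bfedd4.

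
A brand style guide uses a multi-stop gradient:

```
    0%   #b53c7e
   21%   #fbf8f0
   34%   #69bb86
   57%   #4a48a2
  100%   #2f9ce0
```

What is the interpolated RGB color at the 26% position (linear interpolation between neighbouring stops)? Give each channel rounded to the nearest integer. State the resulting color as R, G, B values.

26% lies between the 21% and 34% stops, so the local fraction is t = (26 − 21)/(34 − 21) = 5/13 ≈ 0.3846.
#fbf8f0 → (251, 248, 240); #69bb86 → (105, 187, 134).
R = 251 + 0.3846 × (105 − 251) = 194.848 → 195
G = 248 + 0.3846 × (187 − 248) = 224.539 → 225
B = 240 + 0.3846 × (134 − 240) = 199.232 → 199

(195, 225, 199)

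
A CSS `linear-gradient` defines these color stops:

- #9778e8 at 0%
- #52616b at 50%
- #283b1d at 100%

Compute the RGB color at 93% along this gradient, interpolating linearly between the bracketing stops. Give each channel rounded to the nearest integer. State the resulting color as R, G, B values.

93% lies between the 50% and 100% stops, so the local fraction is t = (93 − 50)/(100 − 50) = 43/50 ≈ 0.86.
#52616b → (82, 97, 107); #283b1d → (40, 59, 29).
R = 82 + 0.86 × (40 − 82) = 45.88 → 46
G = 97 + 0.86 × (59 − 97) = 64.32 → 64
B = 107 + 0.86 × (29 − 107) = 39.92 → 40

(46, 64, 40)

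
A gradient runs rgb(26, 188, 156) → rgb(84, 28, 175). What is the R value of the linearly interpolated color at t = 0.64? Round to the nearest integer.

63

R = 26 + 0.64 × (84 − 26) = 63.12 → 63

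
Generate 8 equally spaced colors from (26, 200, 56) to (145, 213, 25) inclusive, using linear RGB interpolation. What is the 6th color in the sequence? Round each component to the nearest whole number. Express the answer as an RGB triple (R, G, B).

(111, 209, 34)

With 8 swatches and endpoints inclusive, swatch 6 sits at t = (6 − 1)/(8 − 1) = 5/7 ≈ 0.7143.
R = 26 + 0.7143 × (145 − 26) = 111.002 → 111
G = 200 + 0.7143 × (213 − 200) = 209.286 → 209
B = 56 + 0.7143 × (25 − 56) = 33.857 → 34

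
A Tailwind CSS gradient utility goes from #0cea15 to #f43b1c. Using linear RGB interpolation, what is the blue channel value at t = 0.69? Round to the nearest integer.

B₁ = 21 (from #0cea15), B₂ = 28 (from #f43b1c).
B = 21 + 0.69 × (28 − 21) = 25.83 → 26

26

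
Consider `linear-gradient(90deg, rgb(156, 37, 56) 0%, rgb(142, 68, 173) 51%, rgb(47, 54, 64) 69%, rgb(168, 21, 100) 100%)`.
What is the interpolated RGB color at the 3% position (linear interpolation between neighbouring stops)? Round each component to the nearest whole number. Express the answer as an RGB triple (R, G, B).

3% lies between the 0% and 51% stops, so the local fraction is t = (3 − 0)/(51 − 0) = 3/51 ≈ 0.0588.
R = 156 + 0.0588 × (142 − 156) = 155.177 → 155
G = 37 + 0.0588 × (68 − 37) = 38.823 → 39
B = 56 + 0.0588 × (173 − 56) = 62.88 → 63

(155, 39, 63)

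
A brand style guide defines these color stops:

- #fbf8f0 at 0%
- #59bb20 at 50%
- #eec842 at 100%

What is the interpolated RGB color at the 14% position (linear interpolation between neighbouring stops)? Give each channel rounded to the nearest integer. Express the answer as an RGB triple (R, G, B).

(206, 231, 182)

14% lies between the 0% and 50% stops, so the local fraction is t = (14 − 0)/(50 − 0) = 14/50 ≈ 0.28.
#fbf8f0 → (251, 248, 240); #59bb20 → (89, 187, 32).
R = 251 + 0.28 × (89 − 251) = 205.64 → 206
G = 248 + 0.28 × (187 − 248) = 230.92 → 231
B = 240 + 0.28 × (32 − 240) = 181.76 → 182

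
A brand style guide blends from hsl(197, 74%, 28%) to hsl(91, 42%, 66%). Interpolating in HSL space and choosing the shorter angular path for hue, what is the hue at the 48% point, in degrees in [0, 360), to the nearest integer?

Hue arc: Δh = 91 − 197 = -106° (|Δh| ≤ 180, already the shorter path).
H = 197 + 0.48 × (-106) = 146.12 → 146°

146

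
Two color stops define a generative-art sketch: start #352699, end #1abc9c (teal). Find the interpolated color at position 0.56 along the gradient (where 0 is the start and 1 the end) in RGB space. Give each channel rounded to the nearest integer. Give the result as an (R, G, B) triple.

(38, 122, 155)

#352699 → (53, 38, 153); #1abc9c → (26, 188, 156).
R = 53 + 0.56 × (26 − 53) = 53 + 0.56 × -27 = 37.88 → 38
G = 38 + 0.56 × (188 − 38) = 38 + 0.56 × 150 = 122 → 122
B = 153 + 0.56 × (156 − 153) = 153 + 0.56 × 3 = 154.68 → 155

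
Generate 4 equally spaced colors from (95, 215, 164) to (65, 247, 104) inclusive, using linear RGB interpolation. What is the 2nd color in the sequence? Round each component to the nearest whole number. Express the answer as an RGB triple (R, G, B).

(85, 226, 144)

With 4 swatches and endpoints inclusive, swatch 2 sits at t = (2 − 1)/(4 − 1) = 1/3 ≈ 0.3333.
R = 95 + 0.3333 × (65 − 95) = 85.001 → 85
G = 215 + 0.3333 × (247 − 215) = 225.666 → 226
B = 164 + 0.3333 × (104 − 164) = 144.002 → 144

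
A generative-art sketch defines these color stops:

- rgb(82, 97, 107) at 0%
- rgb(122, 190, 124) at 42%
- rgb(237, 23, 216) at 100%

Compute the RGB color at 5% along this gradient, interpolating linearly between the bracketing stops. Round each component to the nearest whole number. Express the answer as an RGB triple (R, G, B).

5% lies between the 0% and 42% stops, so the local fraction is t = (5 − 0)/(42 − 0) = 5/42 ≈ 0.119.
R = 82 + 0.119 × (122 − 82) = 86.76 → 87
G = 97 + 0.119 × (190 − 97) = 108.067 → 108
B = 107 + 0.119 × (124 − 107) = 109.023 → 109

(87, 108, 109)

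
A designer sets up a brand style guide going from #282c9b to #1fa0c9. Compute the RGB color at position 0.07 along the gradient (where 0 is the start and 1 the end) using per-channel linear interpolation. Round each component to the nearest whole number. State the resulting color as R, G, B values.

(39, 52, 158)

#282c9b → (40, 44, 155); #1fa0c9 → (31, 160, 201).
R = 40 + 0.07 × (31 − 40) = 40 + 0.07 × -9 = 39.37 → 39
G = 44 + 0.07 × (160 − 44) = 44 + 0.07 × 116 = 52.12 → 52
B = 155 + 0.07 × (201 − 155) = 155 + 0.07 × 46 = 158.22 → 158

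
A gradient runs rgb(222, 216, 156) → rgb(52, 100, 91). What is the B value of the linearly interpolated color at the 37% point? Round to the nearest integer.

B = 156 + 0.37 × (91 − 156) = 131.95 → 132

132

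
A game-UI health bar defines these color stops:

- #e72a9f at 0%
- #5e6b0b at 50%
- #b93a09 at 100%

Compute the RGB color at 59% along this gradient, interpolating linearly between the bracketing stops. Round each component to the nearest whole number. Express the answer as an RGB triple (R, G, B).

59% lies between the 50% and 100% stops, so the local fraction is t = (59 − 50)/(100 − 50) = 9/50 ≈ 0.18.
#5e6b0b → (94, 107, 11); #b93a09 → (185, 58, 9).
R = 94 + 0.18 × (185 − 94) = 110.38 → 110
G = 107 + 0.18 × (58 − 107) = 98.18 → 98
B = 11 + 0.18 × (9 − 11) = 10.64 → 11

(110, 98, 11)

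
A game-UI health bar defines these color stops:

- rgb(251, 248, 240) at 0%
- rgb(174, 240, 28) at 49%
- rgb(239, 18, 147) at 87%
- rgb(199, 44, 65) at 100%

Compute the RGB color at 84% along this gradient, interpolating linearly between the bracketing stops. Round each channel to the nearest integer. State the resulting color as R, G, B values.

84% lies between the 49% and 87% stops, so the local fraction is t = (84 − 49)/(87 − 49) = 35/38 ≈ 0.9211.
R = 174 + 0.9211 × (239 − 174) = 233.871 → 234
G = 240 + 0.9211 × (18 − 240) = 35.516 → 36
B = 28 + 0.9211 × (147 − 28) = 137.611 → 138

(234, 36, 138)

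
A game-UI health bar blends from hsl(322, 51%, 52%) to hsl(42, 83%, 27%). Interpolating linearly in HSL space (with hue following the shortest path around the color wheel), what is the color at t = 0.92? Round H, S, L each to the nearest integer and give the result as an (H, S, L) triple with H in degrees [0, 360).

(36, 80, 29)

Hue: 42 − 322 = -280°, but |-280| > 180 so the shorter arc goes the other way: Δh = -280 + 360 = 80°.
H = 322 + 0.92 × (80) = 395.6 → 396 → 396 mod 360 = 36°
S = 51 + 0.92 × (83 − 51) = 80.44 → 80%
L = 52 + 0.92 × (27 − 52) = 29 → 29%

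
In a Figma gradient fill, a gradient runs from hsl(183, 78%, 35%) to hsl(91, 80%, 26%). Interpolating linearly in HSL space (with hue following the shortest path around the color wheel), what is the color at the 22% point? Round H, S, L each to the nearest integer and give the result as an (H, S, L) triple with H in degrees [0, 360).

(163, 78, 33)

Hue arc: Δh = 91 − 183 = -92° (|Δh| ≤ 180, already the shorter path).
H = 183 + 0.22 × (-92) = 162.76 → 163°
S = 78 + 0.22 × (80 − 78) = 78.44 → 78%
L = 35 + 0.22 × (26 − 35) = 33.02 → 33%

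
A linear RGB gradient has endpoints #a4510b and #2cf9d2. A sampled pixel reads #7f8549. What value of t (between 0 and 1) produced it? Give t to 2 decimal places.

0.31

Invert the lerp on the B channel (largest span, 199): t = (73 − 11) / (210 − 11) = 62/199 = 0.31156.
Check on R: (127 − 164)/(44 − 164) = 0.3083 ✓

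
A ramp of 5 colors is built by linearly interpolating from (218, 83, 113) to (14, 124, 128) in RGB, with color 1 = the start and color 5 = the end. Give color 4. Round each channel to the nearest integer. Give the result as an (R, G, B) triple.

(65, 114, 124)

With 5 swatches and endpoints inclusive, swatch 4 sits at t = (4 − 1)/(5 − 1) = 3/4 ≈ 0.75.
R = 218 + 0.75 × (14 − 218) = 65 → 65
G = 83 + 0.75 × (124 − 83) = 113.75 → 114
B = 113 + 0.75 × (128 − 113) = 124.25 → 124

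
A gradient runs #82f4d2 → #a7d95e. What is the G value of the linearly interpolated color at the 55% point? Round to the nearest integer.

G₁ = 244 (from #82f4d2), G₂ = 217 (from #a7d95e).
G = 244 + 0.55 × (217 − 244) = 229.15 → 229

229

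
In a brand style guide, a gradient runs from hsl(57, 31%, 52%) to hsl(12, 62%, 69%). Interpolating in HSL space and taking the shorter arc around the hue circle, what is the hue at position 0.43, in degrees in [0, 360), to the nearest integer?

38

Hue arc: Δh = 12 − 57 = -45° (|Δh| ≤ 180, already the shorter path).
H = 57 + 0.43 × (-45) = 37.65 → 38°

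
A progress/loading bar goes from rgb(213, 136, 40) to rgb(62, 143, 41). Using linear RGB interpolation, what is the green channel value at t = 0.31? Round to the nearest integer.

138

G = 136 + 0.31 × (143 − 136) = 138.17 → 138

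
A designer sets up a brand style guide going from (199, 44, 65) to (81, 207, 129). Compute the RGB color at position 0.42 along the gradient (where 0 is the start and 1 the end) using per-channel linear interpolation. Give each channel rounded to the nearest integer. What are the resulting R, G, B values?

(149, 112, 92)

R = 199 + 0.42 × (81 − 199) = 199 + 0.42 × -118 = 149.44 → 149
G = 44 + 0.42 × (207 − 44) = 44 + 0.42 × 163 = 112.46 → 112
B = 65 + 0.42 × (129 − 65) = 65 + 0.42 × 64 = 91.88 → 92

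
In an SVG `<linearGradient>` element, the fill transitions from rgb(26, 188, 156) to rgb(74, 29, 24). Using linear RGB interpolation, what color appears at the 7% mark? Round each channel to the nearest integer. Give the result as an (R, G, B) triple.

(29, 177, 147)

7% corresponds to t = 0.07.
R = 26 + 0.07 × (74 − 26) = 26 + 0.07 × 48 = 29.36 → 29
G = 188 + 0.07 × (29 − 188) = 188 + 0.07 × -159 = 176.87 → 177
B = 156 + 0.07 × (24 − 156) = 156 + 0.07 × -132 = 146.76 → 147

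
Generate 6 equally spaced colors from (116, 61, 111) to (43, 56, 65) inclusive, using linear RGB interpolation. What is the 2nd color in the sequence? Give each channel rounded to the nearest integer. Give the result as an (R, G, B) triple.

With 6 swatches and endpoints inclusive, swatch 2 sits at t = (2 − 1)/(6 − 1) = 1/5 ≈ 0.2.
R = 116 + 0.2 × (43 − 116) = 101.4 → 101
G = 61 + 0.2 × (56 − 61) = 60 → 60
B = 111 + 0.2 × (65 − 111) = 101.8 → 102

(101, 60, 102)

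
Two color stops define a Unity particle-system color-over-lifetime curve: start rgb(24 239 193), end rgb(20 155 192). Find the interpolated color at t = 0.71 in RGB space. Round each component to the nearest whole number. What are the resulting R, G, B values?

R = 24 + 0.71 × (20 − 24) = 24 + 0.71 × -4 = 21.16 → 21
G = 239 + 0.71 × (155 − 239) = 239 + 0.71 × -84 = 179.36 → 179
B = 193 + 0.71 × (192 − 193) = 193 + 0.71 × -1 = 192.29 → 192

(21, 179, 192)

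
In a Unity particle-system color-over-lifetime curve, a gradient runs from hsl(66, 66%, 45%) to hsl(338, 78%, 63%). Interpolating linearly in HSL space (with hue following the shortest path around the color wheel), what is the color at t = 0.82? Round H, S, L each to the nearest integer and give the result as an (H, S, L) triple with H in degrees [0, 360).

Hue: 338 − 66 = 272°, but |272| > 180 so the shorter arc goes the other way: Δh = 272 − 360 = -88°.
H = 66 + 0.82 × (-88) = -6.16 → -6 → -6 mod 360 = 354°
S = 66 + 0.82 × (78 − 66) = 75.84 → 76%
L = 45 + 0.82 × (63 − 45) = 59.76 → 60%

(354, 76, 60)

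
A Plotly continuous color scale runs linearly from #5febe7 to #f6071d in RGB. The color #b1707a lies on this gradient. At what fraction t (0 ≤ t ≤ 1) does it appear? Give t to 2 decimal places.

0.54

Invert the lerp on the G channel (largest span, 228): t = (112 − 235) / (7 − 235) = -123/-228 = 0.53947.
Check on R: (177 − 95)/(246 − 95) = 0.543 ✓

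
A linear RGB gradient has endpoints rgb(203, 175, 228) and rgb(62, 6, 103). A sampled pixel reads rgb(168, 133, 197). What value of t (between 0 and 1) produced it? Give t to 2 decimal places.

0.25

Invert the lerp on the G channel (largest span, 169): t = (133 − 175) / (6 − 175) = -42/-169 = 0.24852.
Check on R: (168 − 203)/(62 − 203) = 0.2482 ✓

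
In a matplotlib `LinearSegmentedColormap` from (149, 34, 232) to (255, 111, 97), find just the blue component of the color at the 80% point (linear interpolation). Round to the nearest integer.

B = 232 + 0.8 × (97 − 232) = 124 → 124

124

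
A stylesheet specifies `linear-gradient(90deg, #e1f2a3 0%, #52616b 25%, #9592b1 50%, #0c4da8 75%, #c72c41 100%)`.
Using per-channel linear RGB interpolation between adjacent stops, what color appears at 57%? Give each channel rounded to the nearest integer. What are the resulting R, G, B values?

57% lies between the 50% and 75% stops, so the local fraction is t = (57 − 50)/(75 − 50) = 7/25 ≈ 0.28.
#9592b1 → (149, 146, 177); #0c4da8 → (12, 77, 168).
R = 149 + 0.28 × (12 − 149) = 110.64 → 111
G = 146 + 0.28 × (77 − 146) = 126.68 → 127
B = 177 + 0.28 × (168 − 177) = 174.48 → 174

(111, 127, 174)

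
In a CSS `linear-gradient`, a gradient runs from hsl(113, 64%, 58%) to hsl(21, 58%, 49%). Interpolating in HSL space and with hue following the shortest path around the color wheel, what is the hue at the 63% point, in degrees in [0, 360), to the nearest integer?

Hue arc: Δh = 21 − 113 = -92° (|Δh| ≤ 180, already the shorter path).
H = 113 + 0.63 × (-92) = 55.04 → 55°

55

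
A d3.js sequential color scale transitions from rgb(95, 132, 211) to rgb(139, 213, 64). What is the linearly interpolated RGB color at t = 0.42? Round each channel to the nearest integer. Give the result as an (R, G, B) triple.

(113, 166, 149)

R = 95 + 0.42 × (139 − 95) = 95 + 0.42 × 44 = 113.48 → 113
G = 132 + 0.42 × (213 − 132) = 132 + 0.42 × 81 = 166.02 → 166
B = 211 + 0.42 × (64 − 211) = 211 + 0.42 × -147 = 149.26 → 149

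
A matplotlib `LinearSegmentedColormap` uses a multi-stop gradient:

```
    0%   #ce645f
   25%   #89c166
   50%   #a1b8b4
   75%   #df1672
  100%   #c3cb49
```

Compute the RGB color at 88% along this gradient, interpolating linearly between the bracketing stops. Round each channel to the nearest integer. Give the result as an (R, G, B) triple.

88% lies between the 75% and 100% stops, so the local fraction is t = (88 − 75)/(100 − 75) = 13/25 ≈ 0.52.
#df1672 → (223, 22, 114); #c3cb49 → (195, 203, 73).
R = 223 + 0.52 × (195 − 223) = 208.44 → 208
G = 22 + 0.52 × (203 − 22) = 116.12 → 116
B = 114 + 0.52 × (73 − 114) = 92.68 → 93

(208, 116, 93)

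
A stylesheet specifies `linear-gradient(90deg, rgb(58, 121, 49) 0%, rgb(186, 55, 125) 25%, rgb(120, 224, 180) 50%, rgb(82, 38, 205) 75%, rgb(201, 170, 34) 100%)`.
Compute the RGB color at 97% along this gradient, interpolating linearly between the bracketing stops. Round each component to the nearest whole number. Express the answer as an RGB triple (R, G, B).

97% lies between the 75% and 100% stops, so the local fraction is t = (97 − 75)/(100 − 75) = 22/25 ≈ 0.88.
R = 82 + 0.88 × (201 − 82) = 186.72 → 187
G = 38 + 0.88 × (170 − 38) = 154.16 → 154
B = 205 + 0.88 × (34 − 205) = 54.52 → 55

(187, 154, 55)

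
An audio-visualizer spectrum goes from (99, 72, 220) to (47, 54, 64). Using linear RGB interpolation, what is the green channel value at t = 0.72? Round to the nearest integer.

G = 72 + 0.72 × (54 − 72) = 59.04 → 59

59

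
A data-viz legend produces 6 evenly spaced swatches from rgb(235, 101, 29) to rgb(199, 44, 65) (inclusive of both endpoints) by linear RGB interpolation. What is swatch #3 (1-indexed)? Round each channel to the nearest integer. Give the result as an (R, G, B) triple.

(221, 78, 43)

With 6 swatches and endpoints inclusive, swatch 3 sits at t = (3 − 1)/(6 − 1) = 2/5 ≈ 0.4.
R = 235 + 0.4 × (199 − 235) = 220.6 → 221
G = 101 + 0.4 × (44 − 101) = 78.2 → 78
B = 29 + 0.4 × (65 − 29) = 43.4 → 43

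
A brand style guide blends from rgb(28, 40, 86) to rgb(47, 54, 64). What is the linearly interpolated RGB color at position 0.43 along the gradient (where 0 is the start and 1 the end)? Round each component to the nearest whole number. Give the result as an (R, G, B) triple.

R = 28 + 0.43 × (47 − 28) = 28 + 0.43 × 19 = 36.17 → 36
G = 40 + 0.43 × (54 − 40) = 40 + 0.43 × 14 = 46.02 → 46
B = 86 + 0.43 × (64 − 86) = 86 + 0.43 × -22 = 76.54 → 77

(36, 46, 77)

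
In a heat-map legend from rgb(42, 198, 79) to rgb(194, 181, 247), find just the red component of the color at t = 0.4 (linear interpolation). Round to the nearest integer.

103

R = 42 + 0.4 × (194 − 42) = 102.8 → 103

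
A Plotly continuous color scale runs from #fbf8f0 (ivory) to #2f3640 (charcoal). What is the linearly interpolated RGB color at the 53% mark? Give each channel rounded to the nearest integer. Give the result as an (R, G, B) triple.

(143, 145, 147)

#fbf8f0 → (251, 248, 240); #2f3640 → (47, 54, 64).
53% corresponds to t = 0.53.
R = 251 + 0.53 × (47 − 251) = 251 + 0.53 × -204 = 142.88 → 143
G = 248 + 0.53 × (54 − 248) = 248 + 0.53 × -194 = 145.18 → 145
B = 240 + 0.53 × (64 − 240) = 240 + 0.53 × -176 = 146.72 → 147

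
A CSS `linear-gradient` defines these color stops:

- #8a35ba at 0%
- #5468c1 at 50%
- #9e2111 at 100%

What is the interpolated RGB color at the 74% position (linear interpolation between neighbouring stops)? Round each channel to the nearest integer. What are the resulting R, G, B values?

74% lies between the 50% and 100% stops, so the local fraction is t = (74 − 50)/(100 − 50) = 24/50 ≈ 0.48.
#5468c1 → (84, 104, 193); #9e2111 → (158, 33, 17).
R = 84 + 0.48 × (158 − 84) = 119.52 → 120
G = 104 + 0.48 × (33 − 104) = 69.92 → 70
B = 193 + 0.48 × (17 − 193) = 108.52 → 109

(120, 70, 109)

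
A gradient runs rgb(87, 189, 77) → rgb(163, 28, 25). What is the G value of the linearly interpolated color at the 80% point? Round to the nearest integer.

G = 189 + 0.8 × (28 − 189) = 60.2 → 60

60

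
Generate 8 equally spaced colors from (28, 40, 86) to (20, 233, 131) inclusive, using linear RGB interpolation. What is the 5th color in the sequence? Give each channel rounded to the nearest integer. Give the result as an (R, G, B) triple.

(23, 150, 112)

With 8 swatches and endpoints inclusive, swatch 5 sits at t = (5 − 1)/(8 − 1) = 4/7 ≈ 0.5714.
R = 28 + 0.5714 × (20 − 28) = 23.429 → 23
G = 40 + 0.5714 × (233 − 40) = 150.28 → 150
B = 86 + 0.5714 × (131 − 86) = 111.713 → 112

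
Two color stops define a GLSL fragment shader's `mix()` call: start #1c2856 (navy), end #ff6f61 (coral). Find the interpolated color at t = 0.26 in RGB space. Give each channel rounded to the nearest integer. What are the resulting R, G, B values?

(87, 58, 89)

#1c2856 → (28, 40, 86); #ff6f61 → (255, 111, 97).
R = 28 + 0.26 × (255 − 28) = 28 + 0.26 × 227 = 87.02 → 87
G = 40 + 0.26 × (111 − 40) = 40 + 0.26 × 71 = 58.46 → 58
B = 86 + 0.26 × (97 − 86) = 86 + 0.26 × 11 = 88.86 → 89
So the blended color is (87, 58, 89), about #573a59.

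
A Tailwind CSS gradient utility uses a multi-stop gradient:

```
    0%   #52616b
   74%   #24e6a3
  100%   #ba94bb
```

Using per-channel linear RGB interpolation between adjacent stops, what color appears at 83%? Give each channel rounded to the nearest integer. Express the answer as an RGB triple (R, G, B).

83% lies between the 74% and 100% stops, so the local fraction is t = (83 − 74)/(100 − 74) = 9/26 ≈ 0.3462.
#24e6a3 → (36, 230, 163); #ba94bb → (186, 148, 187).
R = 36 + 0.3462 × (186 − 36) = 87.93 → 88
G = 230 + 0.3462 × (148 − 230) = 201.612 → 202
B = 163 + 0.3462 × (187 − 163) = 171.309 → 171

(88, 202, 171)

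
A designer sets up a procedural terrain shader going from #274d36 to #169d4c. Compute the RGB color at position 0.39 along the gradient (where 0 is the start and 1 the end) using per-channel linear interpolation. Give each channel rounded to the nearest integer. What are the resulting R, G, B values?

(32, 108, 63)

#274d36 → (39, 77, 54); #169d4c → (22, 157, 76).
R = 39 + 0.39 × (22 − 39) = 39 + 0.39 × -17 = 32.37 → 32
G = 77 + 0.39 × (157 − 77) = 77 + 0.39 × 80 = 108.2 → 108
B = 54 + 0.39 × (76 − 54) = 54 + 0.39 × 22 = 62.58 → 63
So the blended color is (32, 108, 63), about #206c3f.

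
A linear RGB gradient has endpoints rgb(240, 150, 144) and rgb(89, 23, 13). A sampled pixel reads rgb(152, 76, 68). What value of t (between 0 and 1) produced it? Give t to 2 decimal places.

0.58

Invert the lerp on the R channel (largest span, 151): t = (152 − 240) / (89 − 240) = -88/-151 = 0.58278.
Check on G: (76 − 150)/(23 − 150) = 0.5827 ✓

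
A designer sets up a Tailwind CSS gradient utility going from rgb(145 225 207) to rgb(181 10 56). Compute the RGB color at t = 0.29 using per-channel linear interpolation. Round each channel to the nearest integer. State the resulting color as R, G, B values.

R = 145 + 0.29 × (181 − 145) = 145 + 0.29 × 36 = 155.44 → 155
G = 225 + 0.29 × (10 − 225) = 225 + 0.29 × -215 = 162.65 → 163
B = 207 + 0.29 × (56 − 207) = 207 + 0.29 × -151 = 163.21 → 163

(155, 163, 163)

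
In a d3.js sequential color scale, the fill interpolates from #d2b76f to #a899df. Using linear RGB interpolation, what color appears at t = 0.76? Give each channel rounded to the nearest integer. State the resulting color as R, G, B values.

#d2b76f → (210, 183, 111); #a899df → (168, 153, 223).
R = 210 + 0.76 × (168 − 210) = 210 + 0.76 × -42 = 178.08 → 178
G = 183 + 0.76 × (153 − 183) = 183 + 0.76 × -30 = 160.2 → 160
B = 111 + 0.76 × (223 − 111) = 111 + 0.76 × 112 = 196.12 → 196

(178, 160, 196)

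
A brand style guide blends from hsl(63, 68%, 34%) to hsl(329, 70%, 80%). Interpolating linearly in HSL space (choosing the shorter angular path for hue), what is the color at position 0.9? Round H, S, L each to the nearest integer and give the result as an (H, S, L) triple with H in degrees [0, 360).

(338, 70, 75)

Hue: 329 − 63 = 266°, but |266| > 180 so the shorter arc goes the other way: Δh = 266 − 360 = -94°.
H = 63 + 0.9 × (-94) = -21.6 → -22 → -22 mod 360 = 338°
S = 68 + 0.9 × (70 − 68) = 69.8 → 70%
L = 34 + 0.9 × (80 − 34) = 75.4 → 75%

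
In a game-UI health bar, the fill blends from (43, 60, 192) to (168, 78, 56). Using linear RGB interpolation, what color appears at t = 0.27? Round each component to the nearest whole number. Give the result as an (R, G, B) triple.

(77, 65, 155)

R = 43 + 0.27 × (168 − 43) = 43 + 0.27 × 125 = 76.75 → 77
G = 60 + 0.27 × (78 − 60) = 60 + 0.27 × 18 = 64.86 → 65
B = 192 + 0.27 × (56 − 192) = 192 + 0.27 × -136 = 155.28 → 155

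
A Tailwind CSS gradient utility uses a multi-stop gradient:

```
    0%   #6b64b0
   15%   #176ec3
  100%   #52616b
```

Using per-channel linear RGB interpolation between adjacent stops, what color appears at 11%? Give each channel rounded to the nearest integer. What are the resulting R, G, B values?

(45, 107, 190)

11% lies between the 0% and 15% stops, so the local fraction is t = (11 − 0)/(15 − 0) = 11/15 ≈ 0.7333.
#6b64b0 → (107, 100, 176); #176ec3 → (23, 110, 195).
R = 107 + 0.7333 × (23 − 107) = 45.403 → 45
G = 100 + 0.7333 × (110 − 100) = 107.333 → 107
B = 176 + 0.7333 × (195 − 176) = 189.933 → 190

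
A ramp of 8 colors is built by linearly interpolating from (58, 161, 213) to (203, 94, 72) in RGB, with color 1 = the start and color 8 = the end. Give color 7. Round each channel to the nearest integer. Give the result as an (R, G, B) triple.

With 8 swatches and endpoints inclusive, swatch 7 sits at t = (7 − 1)/(8 − 1) = 6/7 ≈ 0.8571.
R = 58 + 0.8571 × (203 − 58) = 182.279 → 182
G = 161 + 0.8571 × (94 − 161) = 103.574 → 104
B = 213 + 0.8571 × (72 − 213) = 92.149 → 92

(182, 104, 92)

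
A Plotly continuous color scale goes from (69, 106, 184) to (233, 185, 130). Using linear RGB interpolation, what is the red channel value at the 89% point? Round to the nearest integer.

R = 69 + 0.89 × (233 − 69) = 214.96 → 215

215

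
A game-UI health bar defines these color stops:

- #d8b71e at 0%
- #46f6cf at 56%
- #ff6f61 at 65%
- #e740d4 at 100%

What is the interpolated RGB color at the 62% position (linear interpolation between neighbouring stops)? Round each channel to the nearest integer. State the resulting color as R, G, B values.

(193, 156, 134)

62% lies between the 56% and 65% stops, so the local fraction is t = (62 − 56)/(65 − 56) = 6/9 ≈ 0.6667.
#46f6cf → (70, 246, 207); #ff6f61 → (255, 111, 97).
R = 70 + 0.6667 × (255 − 70) = 193.339 → 193
G = 246 + 0.6667 × (111 − 246) = 155.995 → 156
B = 207 + 0.6667 × (97 − 207) = 133.663 → 134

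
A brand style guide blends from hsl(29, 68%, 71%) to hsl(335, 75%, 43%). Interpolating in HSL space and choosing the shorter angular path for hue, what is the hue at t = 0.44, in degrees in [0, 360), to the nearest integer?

Hue: 335 − 29 = 306°, but |306| > 180 so the shorter arc goes the other way: Δh = 306 − 360 = -54°.
H = 29 + 0.44 × (-54) = 5.24 → 5°

5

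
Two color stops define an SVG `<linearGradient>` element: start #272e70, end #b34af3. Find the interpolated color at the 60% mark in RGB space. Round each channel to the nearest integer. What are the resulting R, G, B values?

(123, 63, 191)

#272e70 → (39, 46, 112); #b34af3 → (179, 74, 243).
60% corresponds to t = 0.6.
R = 39 + 0.6 × (179 − 39) = 39 + 0.6 × 140 = 123 → 123
G = 46 + 0.6 × (74 − 46) = 46 + 0.6 × 28 = 62.8 → 63
B = 112 + 0.6 × (243 − 112) = 112 + 0.6 × 131 = 190.6 → 191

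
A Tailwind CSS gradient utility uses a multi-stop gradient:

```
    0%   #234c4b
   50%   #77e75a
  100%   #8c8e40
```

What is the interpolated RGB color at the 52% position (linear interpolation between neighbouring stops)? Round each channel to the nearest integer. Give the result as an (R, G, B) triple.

52% lies between the 50% and 100% stops, so the local fraction is t = (52 − 50)/(100 − 50) = 2/50 ≈ 0.04.
#77e75a → (119, 231, 90); #8c8e40 → (140, 142, 64).
R = 119 + 0.04 × (140 − 119) = 119.84 → 120
G = 231 + 0.04 × (142 − 231) = 227.44 → 227
B = 90 + 0.04 × (64 − 90) = 88.96 → 89

(120, 227, 89)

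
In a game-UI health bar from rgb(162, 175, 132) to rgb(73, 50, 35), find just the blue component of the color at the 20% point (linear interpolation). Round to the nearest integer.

113

B = 132 + 0.2 × (35 − 132) = 112.6 → 113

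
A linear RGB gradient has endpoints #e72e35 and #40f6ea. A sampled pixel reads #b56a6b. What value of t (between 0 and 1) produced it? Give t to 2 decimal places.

0.30

Invert the lerp on the G channel (largest span, 200): t = (106 − 46) / (246 − 46) = 60/200 = 0.3.
Check on R: (181 − 231)/(64 − 231) = 0.2994 ✓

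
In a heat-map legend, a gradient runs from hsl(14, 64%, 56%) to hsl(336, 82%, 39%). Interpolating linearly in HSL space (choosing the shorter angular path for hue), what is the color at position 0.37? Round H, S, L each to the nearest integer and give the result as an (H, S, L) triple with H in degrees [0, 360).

Hue: 336 − 14 = 322°, but |322| > 180 so the shorter arc goes the other way: Δh = 322 − 360 = -38°.
H = 14 + 0.37 × (-38) = -0.06 → 0°
S = 64 + 0.37 × (82 − 64) = 70.66 → 71%
L = 56 + 0.37 × (39 − 56) = 49.71 → 50%

(0, 71, 50)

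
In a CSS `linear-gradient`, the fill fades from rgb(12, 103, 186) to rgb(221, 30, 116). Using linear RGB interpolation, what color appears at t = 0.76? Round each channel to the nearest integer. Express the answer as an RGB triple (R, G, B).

R = 12 + 0.76 × (221 − 12) = 12 + 0.76 × 209 = 170.84 → 171
G = 103 + 0.76 × (30 − 103) = 103 + 0.76 × -73 = 47.52 → 48
B = 186 + 0.76 × (116 − 186) = 186 + 0.76 × -70 = 132.8 → 133

(171, 48, 133)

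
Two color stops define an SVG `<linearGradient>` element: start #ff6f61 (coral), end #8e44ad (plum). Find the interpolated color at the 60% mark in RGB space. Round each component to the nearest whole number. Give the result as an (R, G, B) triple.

(187, 85, 143)

#ff6f61 → (255, 111, 97); #8e44ad → (142, 68, 173).
60% corresponds to t = 0.6.
R = 255 + 0.6 × (142 − 255) = 255 + 0.6 × -113 = 187.2 → 187
G = 111 + 0.6 × (68 − 111) = 111 + 0.6 × -43 = 85.2 → 85
B = 97 + 0.6 × (173 − 97) = 97 + 0.6 × 76 = 142.6 → 143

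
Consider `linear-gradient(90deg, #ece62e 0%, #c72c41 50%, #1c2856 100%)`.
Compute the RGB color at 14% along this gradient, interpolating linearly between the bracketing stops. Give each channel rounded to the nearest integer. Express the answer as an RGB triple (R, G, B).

(226, 178, 51)

14% lies between the 0% and 50% stops, so the local fraction is t = (14 − 0)/(50 − 0) = 14/50 ≈ 0.28.
#ece62e → (236, 230, 46); #c72c41 → (199, 44, 65).
R = 236 + 0.28 × (199 − 236) = 225.64 → 226
G = 230 + 0.28 × (44 − 230) = 177.92 → 178
B = 46 + 0.28 × (65 − 46) = 51.32 → 51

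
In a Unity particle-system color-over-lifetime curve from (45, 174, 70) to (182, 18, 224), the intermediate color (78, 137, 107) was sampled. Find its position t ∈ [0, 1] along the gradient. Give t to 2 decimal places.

0.24

Invert the lerp on the G channel (largest span, 156): t = (137 − 174) / (18 − 174) = -37/-156 = 0.23718.
Check on R: (78 − 45)/(182 − 45) = 0.2409 ✓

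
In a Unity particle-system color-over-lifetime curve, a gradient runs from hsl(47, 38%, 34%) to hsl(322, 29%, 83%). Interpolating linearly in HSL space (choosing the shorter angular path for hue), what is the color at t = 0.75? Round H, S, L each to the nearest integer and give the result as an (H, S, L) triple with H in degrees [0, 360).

(343, 31, 71)

Hue: 322 − 47 = 275°, but |275| > 180 so the shorter arc goes the other way: Δh = 275 − 360 = -85°.
H = 47 + 0.75 × (-85) = -16.75 → -17 → -17 mod 360 = 343°
S = 38 + 0.75 × (29 − 38) = 31.25 → 31%
L = 34 + 0.75 × (83 − 34) = 70.75 → 71%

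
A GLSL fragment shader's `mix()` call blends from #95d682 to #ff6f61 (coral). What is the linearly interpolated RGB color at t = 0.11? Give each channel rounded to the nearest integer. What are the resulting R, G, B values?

#95d682 → (149, 214, 130); #ff6f61 → (255, 111, 97).
R = 149 + 0.11 × (255 − 149) = 149 + 0.11 × 106 = 160.66 → 161
G = 214 + 0.11 × (111 − 214) = 214 + 0.11 × -103 = 202.67 → 203
B = 130 + 0.11 × (97 − 130) = 130 + 0.11 × -33 = 126.37 → 126

(161, 203, 126)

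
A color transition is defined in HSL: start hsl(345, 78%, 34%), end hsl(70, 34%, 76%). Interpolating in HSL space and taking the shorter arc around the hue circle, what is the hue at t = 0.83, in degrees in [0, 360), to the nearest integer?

Hue: 70 − 345 = -275°, but |-275| > 180 so the shorter arc goes the other way: Δh = -275 + 360 = 85°.
H = 345 + 0.83 × (85) = 415.55 → 416 → 416 mod 360 = 56°

56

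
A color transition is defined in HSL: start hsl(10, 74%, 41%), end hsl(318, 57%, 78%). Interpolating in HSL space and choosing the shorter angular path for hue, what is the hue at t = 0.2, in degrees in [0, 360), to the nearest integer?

Hue: 318 − 10 = 308°, but |308| > 180 so the shorter arc goes the other way: Δh = 308 − 360 = -52°.
H = 10 + 0.2 × (-52) = -0.4 → 0°

0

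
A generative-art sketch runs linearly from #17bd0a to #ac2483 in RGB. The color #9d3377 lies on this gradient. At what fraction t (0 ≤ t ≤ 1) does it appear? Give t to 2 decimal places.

Invert the lerp on the G channel (largest span, 153): t = (51 − 189) / (36 − 189) = -138/-153 = 0.90196.
Check on R: (157 − 23)/(172 − 23) = 0.8993 ✓

0.90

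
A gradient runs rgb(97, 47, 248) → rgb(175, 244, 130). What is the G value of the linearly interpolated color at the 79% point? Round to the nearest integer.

G = 47 + 0.79 × (244 − 47) = 202.63 → 203

203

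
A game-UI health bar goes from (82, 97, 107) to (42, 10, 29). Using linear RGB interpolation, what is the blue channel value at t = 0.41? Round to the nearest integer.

B = 107 + 0.41 × (29 − 107) = 75.02 → 75

75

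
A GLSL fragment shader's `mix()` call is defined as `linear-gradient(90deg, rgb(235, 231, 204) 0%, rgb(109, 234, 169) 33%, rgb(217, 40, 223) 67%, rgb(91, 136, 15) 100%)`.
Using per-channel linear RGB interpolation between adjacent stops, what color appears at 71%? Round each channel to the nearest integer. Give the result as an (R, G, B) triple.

71% lies between the 67% and 100% stops, so the local fraction is t = (71 − 67)/(100 − 67) = 4/33 ≈ 0.1212.
R = 217 + 0.1212 × (91 − 217) = 201.729 → 202
G = 40 + 0.1212 × (136 − 40) = 51.635 → 52
B = 223 + 0.1212 × (15 − 223) = 197.79 → 198

(202, 52, 198)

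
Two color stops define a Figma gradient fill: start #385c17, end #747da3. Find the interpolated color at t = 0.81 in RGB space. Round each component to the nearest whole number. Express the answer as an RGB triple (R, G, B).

(105, 119, 136)

#385c17 → (56, 92, 23); #747da3 → (116, 125, 163).
R = 56 + 0.81 × (116 − 56) = 56 + 0.81 × 60 = 104.6 → 105
G = 92 + 0.81 × (125 − 92) = 92 + 0.81 × 33 = 118.73 → 119
B = 23 + 0.81 × (163 − 23) = 23 + 0.81 × 140 = 136.4 → 136
So the blended color is (105, 119, 136), about #697788.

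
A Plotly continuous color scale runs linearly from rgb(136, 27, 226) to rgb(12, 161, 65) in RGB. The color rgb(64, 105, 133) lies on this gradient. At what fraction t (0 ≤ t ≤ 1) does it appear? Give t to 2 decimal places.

Invert the lerp on the B channel (largest span, 161): t = (133 − 226) / (65 − 226) = -93/-161 = 0.57764.
Check on R: (64 − 136)/(12 − 136) = 0.5806 ✓

0.58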